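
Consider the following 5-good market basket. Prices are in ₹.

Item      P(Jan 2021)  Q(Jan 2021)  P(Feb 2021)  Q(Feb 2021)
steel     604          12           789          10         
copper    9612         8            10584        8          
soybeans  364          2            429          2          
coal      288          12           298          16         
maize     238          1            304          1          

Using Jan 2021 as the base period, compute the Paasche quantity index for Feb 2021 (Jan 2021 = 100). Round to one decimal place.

Paasche quantity index uses current-period prices as weights.
ΣP(Feb 2021)·Q(Feb 2021) = 789×10 + 10584×8 + 429×2 + 298×16 + 304×1 = 7890 + 84672 + 858 + 4768 + 304 = 98492
ΣP(Feb 2021)·Q(Jan 2021) = 789×12 + 10584×8 + 429×2 + 298×12 + 304×1 = 9468 + 84672 + 858 + 3576 + 304 = 98878
Index = 98492 / 98878 × 100 = 99.6096

99.6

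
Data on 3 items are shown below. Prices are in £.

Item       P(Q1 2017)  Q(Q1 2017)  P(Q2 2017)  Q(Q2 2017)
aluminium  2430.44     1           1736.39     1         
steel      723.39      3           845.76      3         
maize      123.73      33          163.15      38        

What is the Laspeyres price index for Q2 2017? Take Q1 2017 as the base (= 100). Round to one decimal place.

111.2

Laspeyres price index uses base-period quantities as weights.
ΣP(Q2 2017)·Q(Q1 2017) = 1736.39×1 + 845.76×3 + 163.15×33 = 1736.39 + 2537.28 + 5383.95 = 9657.62
ΣP(Q1 2017)·Q(Q1 2017) = 2430.44×1 + 723.39×3 + 123.73×33 = 2430.44 + 2170.17 + 4083.09 = 8683.7
Index = 9657.62 / 8683.7 × 100 = 111.2155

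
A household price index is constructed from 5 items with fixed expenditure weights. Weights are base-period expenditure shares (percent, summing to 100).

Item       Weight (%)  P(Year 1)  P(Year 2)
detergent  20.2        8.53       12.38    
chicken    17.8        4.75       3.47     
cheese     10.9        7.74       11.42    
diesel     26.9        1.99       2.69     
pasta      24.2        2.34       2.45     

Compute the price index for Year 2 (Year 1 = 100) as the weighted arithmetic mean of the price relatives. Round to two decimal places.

detergent: 20.2 × (12.38/8.53) = 20.2 × 1.451348 = 29.3172
chicken: 17.8 × (3.47/4.75) = 17.8 × 0.730526 = 13.0034
cheese: 10.9 × (11.42/7.74) = 10.9 × 1.475452 = 16.0824
diesel: 26.9 × (2.69/1.99) = 26.9 × 1.351759 = 36.3623
pasta: 24.2 × (2.45/2.34) = 24.2 × 1.047009 = 25.3376
Index = Σ wᵢ·(p₁ᵢ/p₀ᵢ) = 29.3172 + 13.0034 + 16.0824 + 36.3623 + 25.3376 = 120.1029

120.10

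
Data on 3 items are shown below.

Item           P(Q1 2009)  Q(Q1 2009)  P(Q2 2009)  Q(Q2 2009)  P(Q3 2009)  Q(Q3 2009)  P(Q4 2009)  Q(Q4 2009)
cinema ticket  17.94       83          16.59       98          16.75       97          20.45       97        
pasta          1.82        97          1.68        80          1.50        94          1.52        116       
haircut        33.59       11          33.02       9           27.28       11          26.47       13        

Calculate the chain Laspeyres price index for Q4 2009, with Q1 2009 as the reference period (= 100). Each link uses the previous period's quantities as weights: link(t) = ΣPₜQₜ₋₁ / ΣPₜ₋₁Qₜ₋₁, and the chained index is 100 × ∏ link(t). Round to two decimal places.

Link Q1 2009→Q2 2009:
ΣP(Q2 2009)Q(Q1 2009) = 16.59×83 + 1.68×97 + 33.02×11 = 1376.97 + 162.96 + 363.22 = 1903.15
ΣP(Q1 2009)Q(Q1 2009) = 17.94×83 + 1.82×97 + 33.59×11 = 1489.02 + 176.54 + 369.49 = 2035.05
link = 1903.15/2035.05 = 0.935186
Link Q2 2009→Q3 2009:
ΣP(Q3 2009)Q(Q2 2009) = 16.75×98 + 1.50×80 + 27.28×9 = 1641.5 + 120 + 245.52 = 2007.02
ΣP(Q2 2009)Q(Q2 2009) = 16.59×98 + 1.68×80 + 33.02×9 = 1625.82 + 134.4 + 297.18 = 2057.4
link = 2007.02/2057.4 = 0.975513
Link Q3 2009→Q4 2009:
ΣP(Q4 2009)Q(Q3 2009) = 20.45×97 + 1.52×94 + 26.47×11 = 1983.65 + 142.88 + 291.17 = 2417.7
ΣP(Q3 2009)Q(Q3 2009) = 16.75×97 + 1.50×94 + 27.28×11 = 1624.75 + 141 + 300.08 = 2065.83
link = 2417.7/2065.83 = 1.170329
Chained index = 100 × 0.935186 × 0.975513 × 1.170329 = 106.7674

106.77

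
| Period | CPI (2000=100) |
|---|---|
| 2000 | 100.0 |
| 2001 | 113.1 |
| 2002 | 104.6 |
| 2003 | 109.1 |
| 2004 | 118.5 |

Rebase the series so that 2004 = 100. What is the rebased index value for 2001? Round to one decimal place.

95.4

Rebased(2001) = 113.1 / 118.5 × 100 = 95.4430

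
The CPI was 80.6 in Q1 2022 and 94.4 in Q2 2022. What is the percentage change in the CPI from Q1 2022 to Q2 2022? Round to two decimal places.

Change = (94.4 − 80.6) / 80.6 × 100
       = 13.8 / 80.6 × 100 = 17.1216%

17.12%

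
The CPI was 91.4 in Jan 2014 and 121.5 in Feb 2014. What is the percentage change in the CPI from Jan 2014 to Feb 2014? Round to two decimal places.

Change = (121.5 − 91.4) / 91.4 × 100
       = 30.1 / 91.4 × 100 = 32.9322%

32.93%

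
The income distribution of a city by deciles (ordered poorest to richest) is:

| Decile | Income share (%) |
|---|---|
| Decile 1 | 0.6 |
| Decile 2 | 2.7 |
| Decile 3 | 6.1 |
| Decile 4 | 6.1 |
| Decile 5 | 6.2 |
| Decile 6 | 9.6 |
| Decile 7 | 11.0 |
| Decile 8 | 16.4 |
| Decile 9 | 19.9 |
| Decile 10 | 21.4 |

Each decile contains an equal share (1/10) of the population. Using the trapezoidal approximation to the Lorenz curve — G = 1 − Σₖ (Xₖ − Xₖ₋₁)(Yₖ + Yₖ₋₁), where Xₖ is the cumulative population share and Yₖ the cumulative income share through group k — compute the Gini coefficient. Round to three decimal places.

Cumulative income shares Yₖ: 0.0060, 0.0330, 0.0940, 0.1550, 0.2170, 0.3130, 0.4230, 0.5870, 0.7860, 1.0000
Σ (Xₖ−Xₖ₋₁)(Yₖ+Yₖ₋₁) = (1/10)(0.0060+0.0000) + (1/10)(0.0330+0.0060) + (1/10)(0.0940+0.0330) + (1/10)(0.1550+0.0940) + (1/10)(0.2170+0.1550) + (1/10)(0.3130+0.2170) + (1/10)(0.4230+0.3130) + (1/10)(0.5870+0.4230) + (1/10)(0.7860+0.5870) + (1/10)(1.0000+0.7860)
  = 0.0006 + 0.0039 + 0.0127 + 0.0249 + 0.0372 + 0.0530 + 0.0736 + 0.1010 + 0.1373 + 0.1786 = 0.6228
G = 1 − 0.6228 = 0.3772

0.377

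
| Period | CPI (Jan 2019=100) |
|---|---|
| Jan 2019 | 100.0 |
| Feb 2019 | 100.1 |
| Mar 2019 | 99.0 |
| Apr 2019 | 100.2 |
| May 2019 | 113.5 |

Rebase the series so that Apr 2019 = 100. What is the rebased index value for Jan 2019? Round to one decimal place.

99.8

Rebased(Jan 2019) = 100.0 / 100.2 × 100 = 99.8004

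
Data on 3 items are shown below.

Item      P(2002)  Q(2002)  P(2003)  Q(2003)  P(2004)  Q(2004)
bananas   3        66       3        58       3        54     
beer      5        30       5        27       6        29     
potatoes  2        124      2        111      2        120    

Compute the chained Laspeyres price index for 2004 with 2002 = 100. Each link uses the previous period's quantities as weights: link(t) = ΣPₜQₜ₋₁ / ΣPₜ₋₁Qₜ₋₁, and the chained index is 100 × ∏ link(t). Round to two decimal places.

Link 2002→2003:
ΣP(2003)Q(2002) = 3×66 + 5×30 + 2×124 = 198 + 150 + 248 = 596
ΣP(2002)Q(2002) = 3×66 + 5×30 + 2×124 = 198 + 150 + 248 = 596
link = 596/596 = 1.000000
Link 2003→2004:
ΣP(2004)Q(2003) = 3×58 + 6×27 + 2×111 = 174 + 162 + 222 = 558
ΣP(2003)Q(2003) = 3×58 + 5×27 + 2×111 = 174 + 135 + 222 = 531
link = 558/531 = 1.050847
Chained index = 100 × 1.000000 × 1.050847 = 105.0847

105.08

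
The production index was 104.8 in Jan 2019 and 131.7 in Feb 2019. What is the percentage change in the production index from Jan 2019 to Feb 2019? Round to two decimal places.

Change = (131.7 − 104.8) / 104.8 × 100
       = 26.9 / 104.8 × 100 = 25.6679%

25.67%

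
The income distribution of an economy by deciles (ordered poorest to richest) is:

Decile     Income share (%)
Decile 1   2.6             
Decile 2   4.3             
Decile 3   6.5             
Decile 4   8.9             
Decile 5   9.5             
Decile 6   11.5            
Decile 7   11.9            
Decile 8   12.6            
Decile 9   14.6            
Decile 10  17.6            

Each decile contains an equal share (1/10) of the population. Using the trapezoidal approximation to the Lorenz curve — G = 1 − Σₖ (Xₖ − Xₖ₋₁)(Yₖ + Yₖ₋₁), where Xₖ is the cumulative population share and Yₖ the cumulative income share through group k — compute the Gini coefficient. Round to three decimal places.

0.249

Cumulative income shares Yₖ: 0.0260, 0.0690, 0.1340, 0.2230, 0.3180, 0.4330, 0.5520, 0.6780, 0.8240, 1.0000
Σ (Xₖ−Xₖ₋₁)(Yₖ+Yₖ₋₁) = (1/10)(0.0260+0.0000) + (1/10)(0.0690+0.0260) + (1/10)(0.1340+0.0690) + (1/10)(0.2230+0.1340) + (1/10)(0.3180+0.2230) + (1/10)(0.4330+0.3180) + (1/10)(0.5520+0.4330) + (1/10)(0.6780+0.5520) + (1/10)(0.8240+0.6780) + (1/10)(1.0000+0.8240)
  = 0.0026 + 0.0095 + 0.0203 + 0.0357 + 0.0541 + 0.0751 + 0.0985 + 0.1230 + 0.1502 + 0.1824 = 0.7514
G = 1 − 0.7514 = 0.2486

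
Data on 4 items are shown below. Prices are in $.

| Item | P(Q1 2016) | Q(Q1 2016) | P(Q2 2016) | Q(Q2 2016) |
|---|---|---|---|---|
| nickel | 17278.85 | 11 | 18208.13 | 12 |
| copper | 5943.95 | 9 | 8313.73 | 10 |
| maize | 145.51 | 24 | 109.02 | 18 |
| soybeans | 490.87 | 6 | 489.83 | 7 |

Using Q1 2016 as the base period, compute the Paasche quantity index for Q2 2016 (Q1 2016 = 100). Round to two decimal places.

109.39

Paasche quantity index uses current-period prices as weights.
ΣP(Q2 2016)·Q(Q2 2016) = 18208.13×12 + 8313.73×10 + 109.02×18 + 489.83×7 = 218497.56 + 83137.3 + 1962.36 + 3428.81 = 307026.03
ΣP(Q2 2016)·Q(Q1 2016) = 18208.13×11 + 8313.73×9 + 109.02×24 + 489.83×6 = 200289.43 + 74823.57 + 2616.48 + 2938.98 = 280668.46
Index = 307026.03 / 280668.46 × 100 = 109.3910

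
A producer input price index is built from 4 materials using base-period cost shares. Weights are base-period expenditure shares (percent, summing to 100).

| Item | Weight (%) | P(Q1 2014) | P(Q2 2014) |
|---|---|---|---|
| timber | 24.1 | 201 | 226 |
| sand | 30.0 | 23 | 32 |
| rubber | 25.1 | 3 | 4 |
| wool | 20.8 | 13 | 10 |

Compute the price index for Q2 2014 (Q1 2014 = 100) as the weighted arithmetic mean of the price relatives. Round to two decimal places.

118.30

timber: 24.1 × (226/201) = 24.1 × 1.124378 = 27.0975
sand: 30.0 × (32/23) = 30.0 × 1.391304 = 41.7391
rubber: 25.1 × (4/3) = 25.1 × 1.333333 = 33.4667
wool: 20.8 × (10/13) = 20.8 × 0.769231 = 16.0000
Index = Σ wᵢ·(p₁ᵢ/p₀ᵢ) = 27.0975 + 41.7391 + 33.4667 + 16.0000 = 118.3033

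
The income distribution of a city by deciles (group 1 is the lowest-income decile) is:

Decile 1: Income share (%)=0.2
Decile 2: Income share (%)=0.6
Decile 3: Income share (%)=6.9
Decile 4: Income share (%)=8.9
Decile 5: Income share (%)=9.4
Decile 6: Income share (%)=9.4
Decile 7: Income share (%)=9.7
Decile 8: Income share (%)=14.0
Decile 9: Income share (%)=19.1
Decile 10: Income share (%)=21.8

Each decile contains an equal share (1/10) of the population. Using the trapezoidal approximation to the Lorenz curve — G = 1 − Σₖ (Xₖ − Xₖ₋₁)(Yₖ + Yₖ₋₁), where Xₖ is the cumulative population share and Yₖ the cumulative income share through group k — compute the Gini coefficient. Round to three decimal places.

0.362

Cumulative income shares Yₖ: 0.0020, 0.0080, 0.0770, 0.1660, 0.2600, 0.3540, 0.4510, 0.5910, 0.7820, 1.0000
Σ (Xₖ−Xₖ₋₁)(Yₖ+Yₖ₋₁) = (1/10)(0.0020+0.0000) + (1/10)(0.0080+0.0020) + (1/10)(0.0770+0.0080) + (1/10)(0.1660+0.0770) + (1/10)(0.2600+0.1660) + (1/10)(0.3540+0.2600) + (1/10)(0.4510+0.3540) + (1/10)(0.5910+0.4510) + (1/10)(0.7820+0.5910) + (1/10)(1.0000+0.7820)
  = 0.0002 + 0.0010 + 0.0085 + 0.0243 + 0.0426 + 0.0614 + 0.0805 + 0.1042 + 0.1373 + 0.1782 = 0.6382
G = 1 − 0.6382 = 0.3618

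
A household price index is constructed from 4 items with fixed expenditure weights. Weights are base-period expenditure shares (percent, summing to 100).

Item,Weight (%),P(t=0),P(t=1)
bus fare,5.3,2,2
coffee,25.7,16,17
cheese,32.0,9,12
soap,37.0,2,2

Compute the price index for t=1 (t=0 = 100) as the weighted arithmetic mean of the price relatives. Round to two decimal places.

112.27

bus fare: 5.3 × (2/2) = 5.3 × 1.000000 = 5.3000
coffee: 25.7 × (17/16) = 25.7 × 1.062500 = 27.3062
cheese: 32.0 × (12/9) = 32.0 × 1.333333 = 42.6667
soap: 37.0 × (2/2) = 37.0 × 1.000000 = 37.0000
Index = Σ wᵢ·(p₁ᵢ/p₀ᵢ) = 5.3000 + 27.3062 + 42.6667 + 37.0000 = 112.2729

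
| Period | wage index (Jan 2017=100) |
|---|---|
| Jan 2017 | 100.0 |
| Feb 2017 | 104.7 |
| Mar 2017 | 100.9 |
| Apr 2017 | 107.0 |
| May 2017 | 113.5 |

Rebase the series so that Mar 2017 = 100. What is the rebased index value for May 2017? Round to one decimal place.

112.5

Rebased(May 2017) = 113.5 / 100.9 × 100 = 112.4876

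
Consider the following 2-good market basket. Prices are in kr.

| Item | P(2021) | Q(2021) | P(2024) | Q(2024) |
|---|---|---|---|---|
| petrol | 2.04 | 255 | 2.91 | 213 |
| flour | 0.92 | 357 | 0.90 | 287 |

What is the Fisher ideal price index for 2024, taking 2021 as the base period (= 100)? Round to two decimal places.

Laspeyres component (base-period weights):
ΣP(2024)Q(2021) = 2.91×255 + 0.90×357 = 742.05 + 321.3 = 1063.35
ΣP(2021)Q(2021) = 2.04×255 + 0.92×357 = 520.2 + 328.44 = 848.64
L = 1063.35 / 848.64 × 100 = 125.3005
Paasche component (current-period weights):
ΣP(2024)Q(2024) = 2.91×213 + 0.90×287 = 619.83 + 258.3 = 878.13
ΣP(2021)Q(2024) = 2.04×213 + 0.92×287 = 434.52 + 264.04 = 698.56
P = 878.13 / 698.56 × 100 = 125.7057
Fisher = √(L × P) = √(125.3005 × 125.7057) = 125.5029

125.50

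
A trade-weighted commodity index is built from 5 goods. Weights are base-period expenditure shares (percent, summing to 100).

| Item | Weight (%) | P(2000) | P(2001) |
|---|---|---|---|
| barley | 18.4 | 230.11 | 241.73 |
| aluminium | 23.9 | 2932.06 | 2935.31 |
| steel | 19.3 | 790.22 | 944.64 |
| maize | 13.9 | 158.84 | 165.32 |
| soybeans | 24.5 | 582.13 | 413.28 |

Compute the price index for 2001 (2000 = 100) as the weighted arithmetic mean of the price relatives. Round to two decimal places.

barley: 18.4 × (241.73/230.11) = 18.4 × 1.050498 = 19.3292
aluminium: 23.9 × (2935.31/2932.06) = 23.9 × 1.001108 = 23.9265
steel: 19.3 × (944.64/790.22) = 19.3 × 1.195414 = 23.0715
maize: 13.9 × (165.32/158.84) = 13.9 × 1.040796 = 14.4671
soybeans: 24.5 × (413.28/582.13) = 24.5 × 0.709945 = 17.3936
Index = Σ wᵢ·(p₁ᵢ/p₀ᵢ) = 19.3292 + 23.9265 + 23.0715 + 14.4671 + 17.3936 = 98.1878

98.19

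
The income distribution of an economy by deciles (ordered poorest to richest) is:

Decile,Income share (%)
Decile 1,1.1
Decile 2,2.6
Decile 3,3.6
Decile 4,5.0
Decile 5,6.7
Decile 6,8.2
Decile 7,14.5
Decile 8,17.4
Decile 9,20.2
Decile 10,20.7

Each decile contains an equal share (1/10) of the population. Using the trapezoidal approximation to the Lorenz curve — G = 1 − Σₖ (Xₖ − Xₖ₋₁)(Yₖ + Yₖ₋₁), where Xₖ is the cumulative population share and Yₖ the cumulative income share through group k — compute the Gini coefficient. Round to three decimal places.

0.399

Cumulative income shares Yₖ: 0.0110, 0.0370, 0.0730, 0.1230, 0.1900, 0.2720, 0.4170, 0.5910, 0.7930, 1.0000
Σ (Xₖ−Xₖ₋₁)(Yₖ+Yₖ₋₁) = (1/10)(0.0110+0.0000) + (1/10)(0.0370+0.0110) + (1/10)(0.0730+0.0370) + (1/10)(0.1230+0.0730) + (1/10)(0.1900+0.1230) + (1/10)(0.2720+0.1900) + (1/10)(0.4170+0.2720) + (1/10)(0.5910+0.4170) + (1/10)(0.7930+0.5910) + (1/10)(1.0000+0.7930)
  = 0.0011 + 0.0048 + 0.0110 + 0.0196 + 0.0313 + 0.0462 + 0.0689 + 0.1008 + 0.1384 + 0.1793 = 0.6014
G = 1 − 0.6014 = 0.3986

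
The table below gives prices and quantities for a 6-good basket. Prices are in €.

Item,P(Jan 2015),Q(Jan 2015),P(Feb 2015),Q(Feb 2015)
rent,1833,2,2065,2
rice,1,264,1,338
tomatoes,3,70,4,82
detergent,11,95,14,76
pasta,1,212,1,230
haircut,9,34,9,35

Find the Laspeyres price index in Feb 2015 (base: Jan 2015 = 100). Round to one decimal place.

Laspeyres price index uses base-period quantities as weights.
ΣP(Feb 2015)·Q(Jan 2015) = 2065×2 + 1×264 + 4×70 + 14×95 + 1×212 + 9×34 = 4130 + 264 + 280 + 1330 + 212 + 306 = 6522
ΣP(Jan 2015)·Q(Jan 2015) = 1833×2 + 1×264 + 3×70 + 11×95 + 1×212 + 9×34 = 3666 + 264 + 210 + 1045 + 212 + 306 = 5703
Index = 6522 / 5703 × 100 = 114.3609

114.4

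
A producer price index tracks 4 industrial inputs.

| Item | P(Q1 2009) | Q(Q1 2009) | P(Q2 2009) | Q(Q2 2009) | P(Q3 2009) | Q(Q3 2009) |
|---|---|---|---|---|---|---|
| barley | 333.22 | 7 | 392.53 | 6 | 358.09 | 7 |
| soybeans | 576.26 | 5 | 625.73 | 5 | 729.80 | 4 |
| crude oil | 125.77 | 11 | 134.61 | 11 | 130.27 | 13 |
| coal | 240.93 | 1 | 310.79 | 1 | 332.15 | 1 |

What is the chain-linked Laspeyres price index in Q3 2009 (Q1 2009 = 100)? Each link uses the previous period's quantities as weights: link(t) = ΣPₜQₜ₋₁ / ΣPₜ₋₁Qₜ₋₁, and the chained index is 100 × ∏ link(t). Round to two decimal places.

Link Q1 2009→Q2 2009:
ΣP(Q2 2009)Q(Q1 2009) = 392.53×7 + 625.73×5 + 134.61×11 + 310.79×1 = 2747.71 + 3128.65 + 1480.71 + 310.79 = 7667.86
ΣP(Q1 2009)Q(Q1 2009) = 333.22×7 + 576.26×5 + 125.77×11 + 240.93×1 = 2332.54 + 2881.3 + 1383.47 + 240.93 = 6838.24
link = 7667.86/6838.24 = 1.121321
Link Q2 2009→Q3 2009:
ΣP(Q3 2009)Q(Q2 2009) = 358.09×6 + 729.80×5 + 130.27×11 + 332.15×1 = 2148.54 + 3649 + 1432.97 + 332.15 = 7562.66
ΣP(Q2 2009)Q(Q2 2009) = 392.53×6 + 625.73×5 + 134.61×11 + 310.79×1 = 2355.18 + 3128.65 + 1480.71 + 310.79 = 7275.33
link = 7562.66/7275.33 = 1.039494
Chained index = 100 × 1.121321 × 1.039494 = 116.5606

116.56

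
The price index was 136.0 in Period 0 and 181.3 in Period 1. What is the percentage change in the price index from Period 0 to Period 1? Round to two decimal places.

Change = (181.3 − 136.0) / 136.0 × 100
       = 45.3 / 136.0 × 100 = 33.3088%

33.31%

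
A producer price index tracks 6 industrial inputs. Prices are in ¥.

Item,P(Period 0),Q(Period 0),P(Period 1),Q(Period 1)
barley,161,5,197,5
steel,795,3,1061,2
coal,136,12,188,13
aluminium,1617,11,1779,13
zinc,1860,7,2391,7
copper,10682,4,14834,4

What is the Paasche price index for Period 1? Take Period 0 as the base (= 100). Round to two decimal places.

129.43

Paasche price index uses current-period quantities as weights.
ΣP(Period 1)·Q(Period 1) = 197×5 + 1061×2 + 188×13 + 1779×13 + 2391×7 + 14834×4 = 985 + 2122 + 2444 + 23127 + 16737 + 59336 = 104751
ΣP(Period 0)·Q(Period 1) = 161×5 + 795×2 + 136×13 + 1617×13 + 1860×7 + 10682×4 = 805 + 1590 + 1768 + 21021 + 13020 + 42728 = 80932
Index = 104751 / 80932 × 100 = 129.4309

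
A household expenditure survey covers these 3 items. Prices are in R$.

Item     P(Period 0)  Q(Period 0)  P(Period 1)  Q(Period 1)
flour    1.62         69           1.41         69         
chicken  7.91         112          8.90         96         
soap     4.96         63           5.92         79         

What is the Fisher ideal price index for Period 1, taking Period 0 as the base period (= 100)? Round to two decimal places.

Laspeyres component (base-period weights):
ΣP(Period 1)Q(Period 0) = 1.41×69 + 8.90×112 + 5.92×63 = 97.29 + 996.8 + 372.96 = 1467.05
ΣP(Period 0)Q(Period 0) = 1.62×69 + 7.91×112 + 4.96×63 = 111.78 + 885.92 + 312.48 = 1310.18
L = 1467.05 / 1310.18 × 100 = 111.9732
Paasche component (current-period weights):
ΣP(Period 1)Q(Period 1) = 1.41×69 + 8.90×96 + 5.92×79 = 97.29 + 854.4 + 467.68 = 1419.37
ΣP(Period 0)Q(Period 1) = 1.62×69 + 7.91×96 + 4.96×79 = 111.78 + 759.36 + 391.84 = 1262.98
P = 1419.37 / 1262.98 × 100 = 112.3826
Fisher = √(L × P) = √(111.9732 × 112.3826) = 112.1777

112.18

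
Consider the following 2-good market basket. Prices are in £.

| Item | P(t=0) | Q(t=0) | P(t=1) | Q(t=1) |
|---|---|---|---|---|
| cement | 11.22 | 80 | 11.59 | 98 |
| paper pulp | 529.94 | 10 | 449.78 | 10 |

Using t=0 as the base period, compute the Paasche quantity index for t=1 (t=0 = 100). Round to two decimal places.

Paasche quantity index uses current-period prices as weights.
ΣP(t=1)·Q(t=1) = 11.59×98 + 449.78×10 = 1135.82 + 4497.8 = 5633.62
ΣP(t=1)·Q(t=0) = 11.59×80 + 449.78×10 = 927.2 + 4497.8 = 5425
Index = 5633.62 / 5425 × 100 = 103.8455

103.85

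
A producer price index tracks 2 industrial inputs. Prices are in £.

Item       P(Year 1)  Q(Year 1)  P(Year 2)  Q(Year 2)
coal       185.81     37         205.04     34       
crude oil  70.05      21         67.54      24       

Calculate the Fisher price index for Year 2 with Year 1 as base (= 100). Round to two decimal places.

107.66

Laspeyres component (base-period weights):
ΣP(Year 2)Q(Year 1) = 205.04×37 + 67.54×21 = 7586.48 + 1418.34 = 9004.82
ΣP(Year 1)Q(Year 1) = 185.81×37 + 70.05×21 = 6874.97 + 1471.05 = 8346.02
L = 9004.82 / 8346.02 × 100 = 107.8936
Paasche component (current-period weights):
ΣP(Year 2)Q(Year 2) = 205.04×34 + 67.54×24 = 6971.36 + 1620.96 = 8592.32
ΣP(Year 1)Q(Year 2) = 185.81×34 + 70.05×24 = 6317.54 + 1681.2 = 7998.74
P = 8592.32 / 7998.74 × 100 = 107.4209
Fisher = √(L × P) = √(107.8936 × 107.4209) = 107.6570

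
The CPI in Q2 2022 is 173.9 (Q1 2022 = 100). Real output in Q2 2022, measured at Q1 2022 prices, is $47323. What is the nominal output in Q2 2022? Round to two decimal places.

Nominal = Real × (Index/100) = 47323 × (173.9/100)
        = 47323 × 1.739 = 82294.6970

82294.70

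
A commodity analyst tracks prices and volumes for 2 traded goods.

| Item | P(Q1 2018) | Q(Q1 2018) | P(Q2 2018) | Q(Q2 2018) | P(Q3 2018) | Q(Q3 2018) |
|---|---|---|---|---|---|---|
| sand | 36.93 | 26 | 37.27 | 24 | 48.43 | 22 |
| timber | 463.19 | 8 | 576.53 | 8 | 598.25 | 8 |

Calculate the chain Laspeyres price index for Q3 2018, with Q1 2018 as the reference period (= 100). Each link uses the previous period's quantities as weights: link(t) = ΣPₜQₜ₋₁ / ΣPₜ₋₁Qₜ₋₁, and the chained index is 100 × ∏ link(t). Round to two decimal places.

129.22

Link Q1 2018→Q2 2018:
ΣP(Q2 2018)Q(Q1 2018) = 37.27×26 + 576.53×8 = 969.02 + 4612.24 = 5581.26
ΣP(Q1 2018)Q(Q1 2018) = 36.93×26 + 463.19×8 = 960.18 + 3705.52 = 4665.7
link = 5581.26/4665.7 = 1.196232
Link Q2 2018→Q3 2018:
ΣP(Q3 2018)Q(Q2 2018) = 48.43×24 + 598.25×8 = 1162.32 + 4786 = 5948.32
ΣP(Q2 2018)Q(Q2 2018) = 37.27×24 + 576.53×8 = 894.48 + 4612.24 = 5506.72
link = 5948.32/5506.72 = 1.080193
Chained index = 100 × 1.196232 × 1.080193 = 129.2161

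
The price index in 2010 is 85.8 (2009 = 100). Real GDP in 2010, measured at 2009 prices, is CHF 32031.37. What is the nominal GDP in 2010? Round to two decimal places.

27482.92

Nominal = Real × (Index/100) = 32031.37 × (85.8/100)
        = 32031.37 × 0.858 = 27482.9155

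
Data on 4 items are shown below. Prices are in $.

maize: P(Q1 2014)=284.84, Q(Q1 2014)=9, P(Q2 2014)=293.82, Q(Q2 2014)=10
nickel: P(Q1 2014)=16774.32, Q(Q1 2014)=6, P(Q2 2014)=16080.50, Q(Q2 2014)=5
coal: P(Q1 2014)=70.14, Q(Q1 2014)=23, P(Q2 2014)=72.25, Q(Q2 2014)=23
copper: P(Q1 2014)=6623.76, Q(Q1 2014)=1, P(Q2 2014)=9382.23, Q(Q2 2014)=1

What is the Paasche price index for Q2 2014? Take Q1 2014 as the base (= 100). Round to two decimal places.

99.40

Paasche price index uses current-period quantities as weights.
ΣP(Q2 2014)·Q(Q2 2014) = 293.82×10 + 16080.50×5 + 72.25×23 + 9382.23×1 = 2938.2 + 80402.5 + 1661.75 + 9382.23 = 94384.68
ΣP(Q1 2014)·Q(Q2 2014) = 284.84×10 + 16774.32×5 + 70.14×23 + 6623.76×1 = 2848.4 + 83871.6 + 1613.22 + 6623.76 = 94956.98
Index = 94384.68 / 94956.98 × 100 = 99.3973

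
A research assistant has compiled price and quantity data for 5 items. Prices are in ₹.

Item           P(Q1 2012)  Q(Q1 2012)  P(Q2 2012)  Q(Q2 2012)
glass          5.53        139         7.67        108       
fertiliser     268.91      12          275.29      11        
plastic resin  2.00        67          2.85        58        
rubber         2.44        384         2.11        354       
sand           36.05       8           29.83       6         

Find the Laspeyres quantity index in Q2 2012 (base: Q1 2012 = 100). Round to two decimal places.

88.73

Laspeyres quantity index uses base-period prices as weights.
ΣP(Q1 2012)·Q(Q2 2012) = 5.53×108 + 268.91×11 + 2.00×58 + 2.44×354 + 36.05×6 = 597.24 + 2958.01 + 116 + 863.76 + 216.3 = 4751.31
ΣP(Q1 2012)·Q(Q1 2012) = 5.53×139 + 268.91×12 + 2.00×67 + 2.44×384 + 36.05×8 = 768.67 + 3226.92 + 134 + 936.96 + 288.4 = 5354.95
Index = 4751.31 / 5354.95 × 100 = 88.7274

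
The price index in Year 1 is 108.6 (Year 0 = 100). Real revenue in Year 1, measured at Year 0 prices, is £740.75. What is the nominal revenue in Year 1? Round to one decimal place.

804.5

Nominal = Real × (Index/100) = 740.75 × (108.6/100)
        = 740.75 × 1.086 = 804.4545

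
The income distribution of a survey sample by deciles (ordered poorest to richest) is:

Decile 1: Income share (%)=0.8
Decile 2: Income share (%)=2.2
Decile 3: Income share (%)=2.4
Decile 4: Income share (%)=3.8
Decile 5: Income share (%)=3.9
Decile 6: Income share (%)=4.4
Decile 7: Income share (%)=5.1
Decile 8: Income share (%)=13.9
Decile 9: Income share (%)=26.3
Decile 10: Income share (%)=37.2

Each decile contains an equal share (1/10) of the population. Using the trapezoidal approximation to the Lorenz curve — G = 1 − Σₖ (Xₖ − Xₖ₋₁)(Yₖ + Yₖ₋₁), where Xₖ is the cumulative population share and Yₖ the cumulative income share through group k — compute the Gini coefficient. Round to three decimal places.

Cumulative income shares Yₖ: 0.0080, 0.0300, 0.0540, 0.0920, 0.1310, 0.1750, 0.2260, 0.3650, 0.6280, 1.0000
Σ (Xₖ−Xₖ₋₁)(Yₖ+Yₖ₋₁) = (1/10)(0.0080+0.0000) + (1/10)(0.0300+0.0080) + (1/10)(0.0540+0.0300) + (1/10)(0.0920+0.0540) + (1/10)(0.1310+0.0920) + (1/10)(0.1750+0.1310) + (1/10)(0.2260+0.1750) + (1/10)(0.3650+0.2260) + (1/10)(0.6280+0.3650) + (1/10)(1.0000+0.6280)
  = 0.0008 + 0.0038 + 0.0084 + 0.0146 + 0.0223 + 0.0306 + 0.0401 + 0.0591 + 0.0993 + 0.1628 = 0.4418
G = 1 − 0.4418 = 0.5582

0.558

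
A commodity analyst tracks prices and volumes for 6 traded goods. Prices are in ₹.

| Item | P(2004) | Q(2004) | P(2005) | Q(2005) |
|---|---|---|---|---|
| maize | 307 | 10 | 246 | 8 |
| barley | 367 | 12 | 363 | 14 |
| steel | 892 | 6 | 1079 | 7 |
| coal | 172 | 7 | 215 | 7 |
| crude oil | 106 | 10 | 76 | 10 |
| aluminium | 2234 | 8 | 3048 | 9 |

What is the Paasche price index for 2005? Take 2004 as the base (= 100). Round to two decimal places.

122.35

Paasche price index uses current-period quantities as weights.
ΣP(2005)·Q(2005) = 246×8 + 363×14 + 1079×7 + 215×7 + 76×10 + 3048×9 = 1968 + 5082 + 7553 + 1505 + 760 + 27432 = 44300
ΣP(2004)·Q(2005) = 307×8 + 367×14 + 892×7 + 172×7 + 106×10 + 2234×9 = 2456 + 5138 + 6244 + 1204 + 1060 + 20106 = 36208
Index = 44300 / 36208 × 100 = 122.3487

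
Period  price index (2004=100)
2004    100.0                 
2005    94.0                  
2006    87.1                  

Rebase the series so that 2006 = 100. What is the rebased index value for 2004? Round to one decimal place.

Rebased(2004) = 100.0 / 87.1 × 100 = 114.8106

114.8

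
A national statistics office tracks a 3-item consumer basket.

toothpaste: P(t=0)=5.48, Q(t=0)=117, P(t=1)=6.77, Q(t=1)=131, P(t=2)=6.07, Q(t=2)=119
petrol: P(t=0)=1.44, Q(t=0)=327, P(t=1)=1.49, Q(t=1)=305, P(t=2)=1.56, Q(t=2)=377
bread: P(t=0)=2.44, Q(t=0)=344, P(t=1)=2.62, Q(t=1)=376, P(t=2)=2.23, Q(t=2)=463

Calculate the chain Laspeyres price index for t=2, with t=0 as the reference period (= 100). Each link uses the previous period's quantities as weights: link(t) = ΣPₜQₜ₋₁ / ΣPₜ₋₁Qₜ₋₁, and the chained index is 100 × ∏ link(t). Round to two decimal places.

Link t=0→t=1:
ΣP(t=1)Q(t=0) = 6.77×117 + 1.49×327 + 2.62×344 = 792.09 + 487.23 + 901.28 = 2180.6
ΣP(t=0)Q(t=0) = 5.48×117 + 1.44×327 + 2.44×344 = 641.16 + 470.88 + 839.36 = 1951.4
link = 2180.6/1951.4 = 1.117454
Link t=1→t=2:
ΣP(t=2)Q(t=1) = 6.07×131 + 1.56×305 + 2.23×376 = 795.17 + 475.8 + 838.48 = 2109.45
ΣP(t=1)Q(t=1) = 6.77×131 + 1.49×305 + 2.62×376 = 886.87 + 454.45 + 985.12 = 2326.44
link = 2109.45/2326.44 = 0.906729
Chained index = 100 × 1.117454 × 0.906729 = 101.3228

101.32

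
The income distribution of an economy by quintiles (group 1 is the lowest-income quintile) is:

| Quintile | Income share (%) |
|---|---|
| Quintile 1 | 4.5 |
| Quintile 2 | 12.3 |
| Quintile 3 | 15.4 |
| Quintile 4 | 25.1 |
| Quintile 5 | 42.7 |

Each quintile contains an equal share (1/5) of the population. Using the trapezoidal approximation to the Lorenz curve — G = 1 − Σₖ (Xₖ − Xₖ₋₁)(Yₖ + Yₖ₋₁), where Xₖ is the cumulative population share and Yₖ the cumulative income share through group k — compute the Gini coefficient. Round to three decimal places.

Cumulative income shares Yₖ: 0.0450, 0.1680, 0.3220, 0.5730, 1.0000
Σ (Xₖ−Xₖ₋₁)(Yₖ+Yₖ₋₁) = (1/5)(0.0450+0.0000) + (1/5)(0.1680+0.0450) + (1/5)(0.3220+0.1680) + (1/5)(0.5730+0.3220) + (1/5)(1.0000+0.5730)
  = 0.0090 + 0.0426 + 0.0980 + 0.1790 + 0.3146 = 0.6432
G = 1 − 0.6432 = 0.3568

0.357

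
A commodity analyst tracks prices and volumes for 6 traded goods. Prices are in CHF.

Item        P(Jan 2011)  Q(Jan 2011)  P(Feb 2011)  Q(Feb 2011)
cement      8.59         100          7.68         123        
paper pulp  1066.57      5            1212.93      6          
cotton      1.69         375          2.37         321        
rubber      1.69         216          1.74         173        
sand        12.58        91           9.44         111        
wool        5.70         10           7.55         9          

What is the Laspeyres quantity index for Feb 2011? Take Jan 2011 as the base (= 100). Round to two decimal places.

116.04

Laspeyres quantity index uses base-period prices as weights.
ΣP(Jan 2011)·Q(Feb 2011) = 8.59×123 + 1066.57×6 + 1.69×321 + 1.69×173 + 12.58×111 + 5.70×9 = 1056.57 + 6399.42 + 542.49 + 292.37 + 1396.38 + 51.3 = 9738.53
ΣP(Jan 2011)·Q(Jan 2011) = 8.59×100 + 1066.57×5 + 1.69×375 + 1.69×216 + 12.58×91 + 5.70×10 = 859 + 5332.85 + 633.75 + 365.04 + 1144.78 + 57 = 8392.42
Index = 9738.53 / 8392.42 × 100 = 116.0396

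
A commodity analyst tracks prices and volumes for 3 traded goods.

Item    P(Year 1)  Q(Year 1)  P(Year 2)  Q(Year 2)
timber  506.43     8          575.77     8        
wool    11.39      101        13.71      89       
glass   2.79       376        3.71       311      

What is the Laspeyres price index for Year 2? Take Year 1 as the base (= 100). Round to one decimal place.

Laspeyres price index uses base-period quantities as weights.
ΣP(Year 2)·Q(Year 1) = 575.77×8 + 13.71×101 + 3.71×376 = 4606.16 + 1384.71 + 1394.96 = 7385.83
ΣP(Year 1)·Q(Year 1) = 506.43×8 + 11.39×101 + 2.79×376 = 4051.44 + 1150.39 + 1049.04 = 6250.87
Index = 7385.83 / 6250.87 × 100 = 118.1568

118.2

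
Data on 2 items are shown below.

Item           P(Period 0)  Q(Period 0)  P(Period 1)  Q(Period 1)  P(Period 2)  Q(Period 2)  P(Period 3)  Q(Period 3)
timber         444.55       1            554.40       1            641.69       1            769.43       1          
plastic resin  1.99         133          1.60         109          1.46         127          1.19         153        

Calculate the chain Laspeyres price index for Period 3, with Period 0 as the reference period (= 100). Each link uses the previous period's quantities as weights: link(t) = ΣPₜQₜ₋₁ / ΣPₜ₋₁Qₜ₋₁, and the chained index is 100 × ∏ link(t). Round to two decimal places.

132.30

Link Period 0→Period 1:
ΣP(Period 1)Q(Period 0) = 554.40×1 + 1.60×133 = 554.4 + 212.8 = 767.2
ΣP(Period 0)Q(Period 0) = 444.55×1 + 1.99×133 = 444.55 + 264.67 = 709.22
link = 767.2/709.22 = 1.081752
Link Period 1→Period 2:
ΣP(Period 2)Q(Period 1) = 641.69×1 + 1.46×109 = 641.69 + 159.14 = 800.83
ΣP(Period 1)Q(Period 1) = 554.40×1 + 1.60×109 = 554.4 + 174.4 = 728.8
link = 800.83/728.8 = 1.098834
Link Period 2→Period 3:
ΣP(Period 3)Q(Period 2) = 769.43×1 + 1.19×127 = 769.43 + 151.13 = 920.56
ΣP(Period 2)Q(Period 2) = 641.69×1 + 1.46×127 = 641.69 + 185.42 = 827.11
link = 920.56/827.11 = 1.112984
Chained index = 100 × 1.081752 × 1.098834 × 1.112984 = 132.2965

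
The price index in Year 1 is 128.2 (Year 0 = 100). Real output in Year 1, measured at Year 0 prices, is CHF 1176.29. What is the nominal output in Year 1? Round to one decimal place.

1508.0

Nominal = Real × (Index/100) = 1176.29 × (128.2/100)
        = 1176.29 × 1.282 = 1508.0038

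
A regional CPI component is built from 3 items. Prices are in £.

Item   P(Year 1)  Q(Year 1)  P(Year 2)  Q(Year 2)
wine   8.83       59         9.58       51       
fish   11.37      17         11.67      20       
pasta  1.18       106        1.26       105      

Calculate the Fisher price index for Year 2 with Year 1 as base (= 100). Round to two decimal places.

106.73

Laspeyres component (base-period weights):
ΣP(Year 2)Q(Year 1) = 9.58×59 + 11.67×17 + 1.26×106 = 565.22 + 198.39 + 133.56 = 897.17
ΣP(Year 1)Q(Year 1) = 8.83×59 + 11.37×17 + 1.18×106 = 520.97 + 193.29 + 125.08 = 839.34
L = 897.17 / 839.34 × 100 = 106.8899
Paasche component (current-period weights):
ΣP(Year 2)Q(Year 2) = 9.58×51 + 11.67×20 + 1.26×105 = 488.58 + 233.4 + 132.3 = 854.28
ΣP(Year 1)Q(Year 2) = 8.83×51 + 11.37×20 + 1.18×105 = 450.33 + 227.4 + 123.9 = 801.63
P = 854.28 / 801.63 × 100 = 106.5679
Fisher = √(L × P) = √(106.8899 × 106.5679) = 106.7288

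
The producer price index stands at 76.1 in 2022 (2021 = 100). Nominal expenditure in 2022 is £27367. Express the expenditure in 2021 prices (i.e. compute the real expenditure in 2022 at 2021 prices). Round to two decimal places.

35961.89

Real = Nominal ÷ (Index/100) = 27367 ÷ (76.1/100)
     = 27367 ÷ 0.761 = 35961.8922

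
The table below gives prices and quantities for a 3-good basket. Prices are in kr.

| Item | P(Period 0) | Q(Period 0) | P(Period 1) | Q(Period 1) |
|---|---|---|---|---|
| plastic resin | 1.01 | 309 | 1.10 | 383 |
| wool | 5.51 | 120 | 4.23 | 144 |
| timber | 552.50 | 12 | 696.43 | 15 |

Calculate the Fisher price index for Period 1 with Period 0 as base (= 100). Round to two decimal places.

121.14

Laspeyres component (base-period weights):
ΣP(Period 1)Q(Period 0) = 1.10×309 + 4.23×120 + 696.43×12 = 339.9 + 507.6 + 8357.16 = 9204.66
ΣP(Period 0)Q(Period 0) = 1.01×309 + 5.51×120 + 552.50×12 = 312.09 + 661.2 + 6630 = 7603.29
L = 9204.66 / 7603.29 × 100 = 121.0615
Paasche component (current-period weights):
ΣP(Period 1)Q(Period 1) = 1.10×383 + 4.23×144 + 696.43×15 = 421.3 + 609.12 + 10446.45 = 11476.87
ΣP(Period 0)Q(Period 1) = 1.01×383 + 5.51×144 + 552.50×15 = 386.83 + 793.44 + 8287.5 = 9467.77
P = 11476.87 / 9467.77 × 100 = 121.2204
Fisher = √(L × P) = √(121.0615 × 121.2204) = 121.1410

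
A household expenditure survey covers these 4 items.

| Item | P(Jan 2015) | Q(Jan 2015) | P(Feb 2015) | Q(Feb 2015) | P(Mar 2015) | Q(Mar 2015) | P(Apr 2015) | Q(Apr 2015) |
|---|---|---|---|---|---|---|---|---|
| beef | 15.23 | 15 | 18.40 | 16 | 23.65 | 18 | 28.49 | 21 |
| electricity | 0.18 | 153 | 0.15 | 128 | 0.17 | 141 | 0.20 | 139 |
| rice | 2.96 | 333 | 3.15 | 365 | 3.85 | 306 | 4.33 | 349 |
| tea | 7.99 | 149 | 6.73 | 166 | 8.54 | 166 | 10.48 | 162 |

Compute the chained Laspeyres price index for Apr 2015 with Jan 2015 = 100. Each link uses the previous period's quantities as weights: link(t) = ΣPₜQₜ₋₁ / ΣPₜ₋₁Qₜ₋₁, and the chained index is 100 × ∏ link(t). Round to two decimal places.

142.92

Link Jan 2015→Feb 2015:
ΣP(Feb 2015)Q(Jan 2015) = 18.40×15 + 0.15×153 + 3.15×333 + 6.73×149 = 276 + 22.95 + 1048.95 + 1002.77 = 2350.67
ΣP(Jan 2015)Q(Jan 2015) = 15.23×15 + 0.18×153 + 2.96×333 + 7.99×149 = 228.45 + 27.54 + 985.68 + 1190.51 = 2432.18
link = 2350.67/2432.18 = 0.966487
Link Feb 2015→Mar 2015:
ΣP(Mar 2015)Q(Feb 2015) = 23.65×16 + 0.17×128 + 3.85×365 + 8.54×166 = 378.4 + 21.76 + 1405.25 + 1417.64 = 3223.05
ΣP(Feb 2015)Q(Feb 2015) = 18.40×16 + 0.15×128 + 3.15×365 + 6.73×166 = 294.4 + 19.2 + 1149.75 + 1117.18 = 2580.53
link = 3223.05/2580.53 = 1.248988
Link Mar 2015→Apr 2015:
ΣP(Apr 2015)Q(Mar 2015) = 28.49×18 + 0.20×141 + 4.33×306 + 10.48×166 = 512.82 + 28.2 + 1324.98 + 1739.68 = 3605.68
ΣP(Mar 2015)Q(Mar 2015) = 23.65×18 + 0.17×141 + 3.85×306 + 8.54×166 = 425.7 + 23.97 + 1178.1 + 1417.64 = 3045.41
link = 3605.68/3045.41 = 1.183972
Chained index = 100 × 0.966487 × 1.248988 × 1.183972 = 142.9208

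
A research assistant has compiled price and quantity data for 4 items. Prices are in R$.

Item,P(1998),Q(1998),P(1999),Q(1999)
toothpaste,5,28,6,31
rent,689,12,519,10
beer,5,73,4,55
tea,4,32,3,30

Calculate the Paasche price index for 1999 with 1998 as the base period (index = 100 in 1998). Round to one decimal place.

Paasche price index uses current-period quantities as weights.
ΣP(1999)·Q(1999) = 6×31 + 519×10 + 4×55 + 3×30 = 186 + 5190 + 220 + 90 = 5686
ΣP(1998)·Q(1999) = 5×31 + 689×10 + 5×55 + 4×30 = 155 + 6890 + 275 + 120 = 7440
Index = 5686 / 7440 × 100 = 76.4247

76.4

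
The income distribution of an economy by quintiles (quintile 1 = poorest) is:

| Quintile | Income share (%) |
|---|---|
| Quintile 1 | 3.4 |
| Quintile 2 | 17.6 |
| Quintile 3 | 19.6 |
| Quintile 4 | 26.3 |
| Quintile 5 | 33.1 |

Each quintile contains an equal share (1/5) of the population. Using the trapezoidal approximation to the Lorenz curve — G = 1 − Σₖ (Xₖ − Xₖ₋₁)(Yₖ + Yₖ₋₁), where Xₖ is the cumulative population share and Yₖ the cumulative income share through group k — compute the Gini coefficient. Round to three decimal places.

0.272

Cumulative income shares Yₖ: 0.0340, 0.2100, 0.4060, 0.6690, 1.0000
Σ (Xₖ−Xₖ₋₁)(Yₖ+Yₖ₋₁) = (1/5)(0.0340+0.0000) + (1/5)(0.2100+0.0340) + (1/5)(0.4060+0.2100) + (1/5)(0.6690+0.4060) + (1/5)(1.0000+0.6690)
  = 0.0068 + 0.0488 + 0.1232 + 0.2150 + 0.3338 = 0.7276
G = 1 − 0.7276 = 0.2724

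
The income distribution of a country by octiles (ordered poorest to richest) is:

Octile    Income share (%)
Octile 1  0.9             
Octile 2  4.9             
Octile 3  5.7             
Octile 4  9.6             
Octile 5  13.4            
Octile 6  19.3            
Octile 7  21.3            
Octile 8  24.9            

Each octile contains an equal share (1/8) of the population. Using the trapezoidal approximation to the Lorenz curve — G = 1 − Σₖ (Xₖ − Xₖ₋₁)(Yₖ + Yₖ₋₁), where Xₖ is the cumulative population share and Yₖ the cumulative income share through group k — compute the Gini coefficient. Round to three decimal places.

Cumulative income shares Yₖ: 0.0090, 0.0580, 0.1150, 0.2110, 0.3450, 0.5380, 0.7510, 1.0000
Σ (Xₖ−Xₖ₋₁)(Yₖ+Yₖ₋₁) = (1/8)(0.0090+0.0000) + (1/8)(0.0580+0.0090) + (1/8)(0.1150+0.0580) + (1/8)(0.2110+0.1150) + (1/8)(0.3450+0.2110) + (1/8)(0.5380+0.3450) + (1/8)(0.7510+0.5380) + (1/8)(1.0000+0.7510)
  = 0.0011 + 0.0084 + 0.0216 + 0.0408 + 0.0695 + 0.1104 + 0.1611 + 0.2189 = 0.6318
G = 1 − 0.6318 = 0.3682

0.368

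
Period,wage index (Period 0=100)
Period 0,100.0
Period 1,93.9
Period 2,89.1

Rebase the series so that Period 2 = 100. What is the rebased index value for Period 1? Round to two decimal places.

105.39

Rebased(Period 1) = 93.9 / 89.1 × 100 = 105.3872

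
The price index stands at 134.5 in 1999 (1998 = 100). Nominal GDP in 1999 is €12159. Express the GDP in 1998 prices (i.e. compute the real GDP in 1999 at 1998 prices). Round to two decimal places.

Real = Nominal ÷ (Index/100) = 12159 ÷ (134.5/100)
     = 12159 ÷ 1.345 = 9040.1487

9040.15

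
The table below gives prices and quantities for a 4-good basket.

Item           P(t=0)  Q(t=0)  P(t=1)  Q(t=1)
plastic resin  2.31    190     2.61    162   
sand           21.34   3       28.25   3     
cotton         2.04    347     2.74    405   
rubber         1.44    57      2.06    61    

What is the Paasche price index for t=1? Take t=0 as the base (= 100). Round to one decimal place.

Paasche price index uses current-period quantities as weights.
ΣP(t=1)·Q(t=1) = 2.61×162 + 28.25×3 + 2.74×405 + 2.06×61 = 422.82 + 84.75 + 1109.7 + 125.66 = 1742.93
ΣP(t=0)·Q(t=1) = 2.31×162 + 21.34×3 + 2.04×405 + 1.44×61 = 374.22 + 64.02 + 826.2 + 87.84 = 1352.28
Index = 1742.93 / 1352.28 × 100 = 128.8882

128.9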